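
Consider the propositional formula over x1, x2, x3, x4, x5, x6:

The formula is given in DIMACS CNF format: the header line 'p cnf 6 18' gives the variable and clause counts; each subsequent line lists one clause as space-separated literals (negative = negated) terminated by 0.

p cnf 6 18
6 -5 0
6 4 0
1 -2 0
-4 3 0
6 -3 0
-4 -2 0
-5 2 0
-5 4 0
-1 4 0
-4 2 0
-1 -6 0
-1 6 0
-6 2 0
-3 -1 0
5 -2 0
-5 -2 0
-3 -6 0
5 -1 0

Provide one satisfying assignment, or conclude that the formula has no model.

UNSATISFIABLE

Suppose x6 = True.
Unit clause (¬x1) forces x1 = False.
Unit clause (¬x2) forces x2 = False.
But (x2) is also a unit clause — contradiction.
So x6 must be the other value — set x6 = False.
Unit clause (¬x5) forces x5 = False.
Unit clause (x4) forces x4 = True.
Unit clause (x3) forces x3 = True.
But (¬x3) is also a unit clause — contradiction.
Neither x6 = True nor x6 = False works.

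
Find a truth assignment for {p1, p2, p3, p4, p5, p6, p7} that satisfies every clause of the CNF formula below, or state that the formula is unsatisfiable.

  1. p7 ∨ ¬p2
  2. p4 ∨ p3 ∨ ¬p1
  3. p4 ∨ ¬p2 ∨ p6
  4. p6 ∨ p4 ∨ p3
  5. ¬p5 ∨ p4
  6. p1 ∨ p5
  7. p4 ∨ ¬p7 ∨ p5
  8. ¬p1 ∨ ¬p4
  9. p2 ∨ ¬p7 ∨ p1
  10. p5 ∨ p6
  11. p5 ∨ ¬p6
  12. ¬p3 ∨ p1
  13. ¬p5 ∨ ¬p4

Suppose p7 = True.
Suppose p5 = False.
From the singleton clause (p1), p1 = True.
From the singleton clause (p4), p4 = True.
Now (¬p4) is unsatisfied and unit — conflict.
Undo p5 and try p5 = True.
From the singleton clause (p4), p4 = True.
Now (¬p4) is unsatisfied and unit — conflict.
Either choice for p5 ends in contradiction.
Undo p7 and try p7 = False.
From the singleton clause (¬p2), p2 = False.
Suppose p5 = False.
From the singleton clause (p1), p1 = True.
From the singleton clause (¬p4), p4 = False.
From the singleton clause (p3), p3 = True.
From the singleton clause (p6), p6 = True.
Now (¬p6) is unsatisfied and unit — conflict.
Undo p5 and try p5 = True.
From the singleton clause (p4), p4 = True.
Now (¬p4) is unsatisfied and unit — conflict.
Either choice for p5 ends in contradiction.
Either choice for p7 ends in contradiction.

UNSATISFIABLE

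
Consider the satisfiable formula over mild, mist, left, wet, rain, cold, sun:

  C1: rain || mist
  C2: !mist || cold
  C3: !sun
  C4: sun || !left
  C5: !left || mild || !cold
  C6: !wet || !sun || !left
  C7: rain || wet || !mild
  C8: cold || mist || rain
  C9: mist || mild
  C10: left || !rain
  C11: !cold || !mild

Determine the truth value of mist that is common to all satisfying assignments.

True

Suppose mist = false.
(rain) alone gives rain = true.
(!sun) alone gives sun = false.
(!left) alone gives left = false.
That conflicts with the unit clause (left).
So every satisfying assignment has mist = True.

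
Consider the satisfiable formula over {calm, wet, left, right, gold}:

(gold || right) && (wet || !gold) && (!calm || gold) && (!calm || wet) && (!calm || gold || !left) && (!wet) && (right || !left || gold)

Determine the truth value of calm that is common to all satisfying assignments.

Suppose calm = true.
From the singleton clause (gold), gold = true.
From the singleton clause (wet), wet = true.
That conflicts with the unit clause (!wet).
So every satisfying assignment has calm = False.

False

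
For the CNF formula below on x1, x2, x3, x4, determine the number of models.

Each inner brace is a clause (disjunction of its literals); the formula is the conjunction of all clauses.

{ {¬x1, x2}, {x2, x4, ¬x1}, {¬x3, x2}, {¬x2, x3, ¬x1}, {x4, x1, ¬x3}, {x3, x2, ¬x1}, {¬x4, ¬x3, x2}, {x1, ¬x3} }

6

There are 2^4 = 16 truth assignments over (x1, x2, x3, x4).
Split on x2. With x2 = True, the clauses containing x2 are satisfied and ¬x2 drops from the rest; 4 of the 2^3 = 8 assignments to the other variables satisfy what remains.
With x2 = False, by the same count on the reduced clause set, 2 assignments work.
(One model: x1=F, x2=F, x3=F, x4=F.)
Total: 4 + 2 = 6.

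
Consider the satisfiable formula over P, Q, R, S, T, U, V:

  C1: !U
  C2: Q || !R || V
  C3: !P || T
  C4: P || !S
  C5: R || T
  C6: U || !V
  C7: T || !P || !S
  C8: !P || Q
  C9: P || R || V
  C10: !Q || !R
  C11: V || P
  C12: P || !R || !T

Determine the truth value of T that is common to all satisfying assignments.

Suppose T = false.
Unit clause (!U) forces U = false.
Unit clause (!P) forces P = false.
Unit clause (!S) forces S = false.
Unit clause (R) forces R = true.
Unit clause (!V) forces V = false.
But (V) is also a unit clause — contradiction.
So every satisfying assignment has T = True.

True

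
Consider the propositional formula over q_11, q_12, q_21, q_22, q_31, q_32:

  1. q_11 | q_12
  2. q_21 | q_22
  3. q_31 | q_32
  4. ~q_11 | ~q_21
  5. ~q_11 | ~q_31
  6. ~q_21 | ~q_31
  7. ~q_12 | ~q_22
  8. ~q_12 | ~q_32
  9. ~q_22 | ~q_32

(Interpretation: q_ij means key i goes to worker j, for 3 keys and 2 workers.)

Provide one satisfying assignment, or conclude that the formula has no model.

Suppose q_11 = 1.
The clause (~q_21) is unit, so q_21 = 0.
The clause (q_22) is unit, so q_22 = 1.
The clause (~q_31) is unit, so q_31 = 0.
The clause (q_32) is unit, so q_32 = 1.
That conflicts with the unit clause (~q_32).
That branch fails; take q_11 = 0 instead.
The clause (q_12) is unit, so q_12 = 1.
The clause (~q_22) is unit, so q_22 = 0.
The clause (q_21) is unit, so q_21 = 1.
The clause (~q_31) is unit, so q_31 = 0.
The clause (q_32) is unit, so q_32 = 1.
That conflicts with the unit clause (~q_32).
Both values of q_11 lead to a conflict.

UNSATISFIABLE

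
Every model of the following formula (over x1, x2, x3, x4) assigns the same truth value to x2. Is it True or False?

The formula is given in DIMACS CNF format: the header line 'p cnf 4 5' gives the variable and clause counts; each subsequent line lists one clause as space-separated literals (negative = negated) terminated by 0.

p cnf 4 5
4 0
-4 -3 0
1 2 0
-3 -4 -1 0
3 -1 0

True

Suppose x2 = False.
From the singleton clause (x4), x4 = True.
From the singleton clause (¬x3), x3 = False.
From the singleton clause (x1), x1 = True.
Now (¬x1) is unsatisfied and unit — conflict.
So every satisfying assignment has x2 = True.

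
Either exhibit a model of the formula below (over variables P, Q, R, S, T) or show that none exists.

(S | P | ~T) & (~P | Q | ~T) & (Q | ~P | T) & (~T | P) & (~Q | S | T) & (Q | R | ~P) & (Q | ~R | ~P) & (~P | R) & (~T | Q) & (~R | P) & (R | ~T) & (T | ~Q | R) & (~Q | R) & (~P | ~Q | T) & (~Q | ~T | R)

P: 0,  Q: 0,  R: 0,  S: 0,  T: 0

Branch on T: set T = 0.
Branch on Q: set Q = 0.
The clause (~P) is unit, so P = 0.
The clause (~R) is unit, so R = 0.
Every clause is now satisfied; S is unconstrained.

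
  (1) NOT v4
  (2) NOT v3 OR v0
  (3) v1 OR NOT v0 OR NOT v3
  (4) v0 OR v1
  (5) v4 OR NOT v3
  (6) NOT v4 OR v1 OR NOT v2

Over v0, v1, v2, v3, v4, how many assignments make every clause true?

There are 2^5 = 32 truth assignments over (v0, v1, v2, v3, v4).
Split on v3. With v3 = true, the clauses containing v3 are satisfied and NOT v3 drops from the rest; 0 of the 2^4 = 16 assignments to the other variables satisfy what remains.
With v3 = false, by the same count on the reduced clause set, 6 assignments work.
(One model: v0=F, v1=T, v2=F, v3=F, v4=F.)
Total: 0 + 6 = 6.

6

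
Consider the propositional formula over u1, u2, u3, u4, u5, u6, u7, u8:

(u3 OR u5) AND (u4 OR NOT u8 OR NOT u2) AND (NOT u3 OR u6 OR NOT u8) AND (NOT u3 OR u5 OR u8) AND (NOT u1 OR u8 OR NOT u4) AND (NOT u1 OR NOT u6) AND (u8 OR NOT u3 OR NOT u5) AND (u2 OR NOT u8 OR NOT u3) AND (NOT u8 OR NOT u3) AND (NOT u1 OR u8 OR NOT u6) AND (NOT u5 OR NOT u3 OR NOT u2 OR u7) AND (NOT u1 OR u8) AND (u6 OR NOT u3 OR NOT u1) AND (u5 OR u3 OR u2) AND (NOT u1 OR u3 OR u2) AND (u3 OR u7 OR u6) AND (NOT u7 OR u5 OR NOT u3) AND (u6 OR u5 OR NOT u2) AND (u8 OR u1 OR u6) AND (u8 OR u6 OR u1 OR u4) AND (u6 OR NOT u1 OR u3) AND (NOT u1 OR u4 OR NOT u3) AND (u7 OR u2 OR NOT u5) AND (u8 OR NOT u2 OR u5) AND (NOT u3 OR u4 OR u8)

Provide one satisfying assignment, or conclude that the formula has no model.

u1: false,  u2: false,  u3: false,  u4: true,  u5: true,  u6: true,  u7: true,  u8: true

Case u3 = false:
The clause (u5) is unit, so u5 = true.
Case u1 = false:
Case u7 = true:
Case u8 = true:
Case u4 = true:
All clauses hold; u2, u6 can take either value.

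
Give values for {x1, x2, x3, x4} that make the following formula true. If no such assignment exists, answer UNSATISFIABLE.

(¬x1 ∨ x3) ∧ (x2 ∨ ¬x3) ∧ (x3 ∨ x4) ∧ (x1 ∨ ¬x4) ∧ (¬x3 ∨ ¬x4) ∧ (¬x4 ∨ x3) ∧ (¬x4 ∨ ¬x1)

Case x1 = False:
The clause (¬x4) is unit, so x4 = False.
The clause (x3) is unit, so x3 = True.
The clause (x2) is unit, so x2 = True.
All clauses are satisfied.

x1: False, x2: True, x3: True, x4: False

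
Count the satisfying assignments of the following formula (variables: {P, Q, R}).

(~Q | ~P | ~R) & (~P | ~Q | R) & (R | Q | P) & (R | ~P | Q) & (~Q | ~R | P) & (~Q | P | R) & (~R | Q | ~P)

There are 2^3 = 8 truth assignments over (P, Q, R).
Check each against the 7 clauses (columns in the order P, Q, R):
  F F F  ✗ fails (R | Q | P)
  F F T  ✓ satisfies all
  F T F  ✗ fails (~Q | P | R)
  F T T  ✗ fails (~Q | ~R | P)
  T F F  ✗ fails (R | ~P | Q)
  T F T  ✗ fails (~R | Q | ~P)
  T T F  ✗ fails (~P | ~Q | R)
  T T T  ✗ fails (~Q | ~P | ~R)
1 of the 8 rows is a model.

1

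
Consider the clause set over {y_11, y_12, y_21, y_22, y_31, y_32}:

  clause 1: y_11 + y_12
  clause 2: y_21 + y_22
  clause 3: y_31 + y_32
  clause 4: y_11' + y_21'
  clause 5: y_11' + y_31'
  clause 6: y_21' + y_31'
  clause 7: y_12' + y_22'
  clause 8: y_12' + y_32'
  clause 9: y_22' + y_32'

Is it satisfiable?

No, unsatisfiable

Branch on y_11: set y_11 = 1.
From the singleton clause (y_21'), y_21 = 0.
From the singleton clause (y_22), y_22 = 1.
From the singleton clause (y_31'), y_31 = 0.
From the singleton clause (y_32), y_32 = 1.
Now (y_32') is unsatisfied and unit — conflict.
That branch fails; take y_11 = 0 instead.
From the singleton clause (y_12), y_12 = 1.
From the singleton clause (y_22'), y_22 = 0.
From the singleton clause (y_21), y_21 = 1.
From the singleton clause (y_31'), y_31 = 0.
From the singleton clause (y_32), y_32 = 1.
Now (y_32') is unsatisfied and unit — conflict.
Neither y_11 = 1 nor y_11 = 0 works.
No assignment satisfies every clause.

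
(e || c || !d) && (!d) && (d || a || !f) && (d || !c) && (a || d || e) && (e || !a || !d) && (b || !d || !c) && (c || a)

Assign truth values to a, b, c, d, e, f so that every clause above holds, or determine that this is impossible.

(!d) alone gives d = false.
(!c) alone gives c = false.
(a) alone gives a = true.
All clauses hold; b, e, f can take either value.

a: true,  b: true,  c: false,  d: false,  e: true,  f: true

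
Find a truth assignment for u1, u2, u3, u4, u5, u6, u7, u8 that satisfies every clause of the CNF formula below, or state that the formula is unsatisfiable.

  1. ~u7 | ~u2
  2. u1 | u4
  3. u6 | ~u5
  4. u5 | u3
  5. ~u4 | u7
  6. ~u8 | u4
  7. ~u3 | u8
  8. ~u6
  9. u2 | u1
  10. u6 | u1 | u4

u1=1,  u2=0,  u3=1,  u4=1,  u5=0,  u6=0,  u7=1,  u8=1

Unit clause (~u6) forces u6 = 0.
Unit clause (~u5) forces u5 = 0.
Unit clause (u3) forces u3 = 1.
Unit clause (u8) forces u8 = 1.
Unit clause (u4) forces u4 = 1.
Unit clause (u7) forces u7 = 1.
Unit clause (~u2) forces u2 = 0.
Unit clause (u1) forces u1 = 1.
Every clause now holds.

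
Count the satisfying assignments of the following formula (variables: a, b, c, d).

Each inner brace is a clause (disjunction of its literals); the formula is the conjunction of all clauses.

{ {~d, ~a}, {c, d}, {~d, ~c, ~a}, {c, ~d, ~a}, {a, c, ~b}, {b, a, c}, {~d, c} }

6

There are 2^4 = 16 truth assignments over (a, b, c, d).
Check each against the 7 clauses (columns in the order a, b, c, d):
  F F F F  ✗ fails (c | d)
  F F F T  ✗ fails (b | a | c)
  F F T F  ✓ satisfies all
  F F T T  ✓ satisfies all
  F T F F  ✗ fails (c | d)
  F T F T  ✗ fails (a | c | ~b)
  F T T F  ✓ satisfies all
  F T T T  ✓ satisfies all
  T F F F  ✗ fails (c | d)
  T F F T  ✗ fails (~d | ~a)
  T F T F  ✓ satisfies all
  T F T T  ✗ fails (~d | ~a)
  T T F F  ✗ fails (c | d)
  T T F T  ✗ fails (~d | ~a)
  T T T F  ✓ satisfies all
  T T T T  ✗ fails (~d | ~a)
6 of the 16 rows are models.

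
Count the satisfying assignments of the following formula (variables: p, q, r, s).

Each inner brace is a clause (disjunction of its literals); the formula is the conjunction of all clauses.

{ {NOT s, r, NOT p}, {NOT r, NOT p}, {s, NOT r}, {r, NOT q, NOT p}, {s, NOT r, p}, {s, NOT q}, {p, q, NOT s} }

4

There are 2^4 = 16 truth assignments over (p, q, r, s).
Check each against the 7 clauses (columns in the order p, q, r, s):
  F F F F  ✓ satisfies all
  F F F T  ✗ fails (p OR q OR NOT s)
  F F T F  ✗ fails (s OR NOT r)
  F F T T  ✗ fails (p OR q OR NOT s)
  F T F F  ✗ fails (s OR NOT q)
  F T F T  ✓ satisfies all
  F T T F  ✗ fails (s OR NOT r)
  F T T T  ✓ satisfies all
  T F F F  ✓ satisfies all
  T F F T  ✗ fails (NOT s OR r OR NOT p)
  T F T F  ✗ fails (NOT r OR NOT p)
  T F T T  ✗ fails (NOT r OR NOT p)
  T T F F  ✗ fails (r OR NOT q OR NOT p)
  T T F T  ✗ fails (NOT s OR r OR NOT p)
  T T T F  ✗ fails (NOT r OR NOT p)
  T T T T  ✗ fails (NOT r OR NOT p)
4 of the 16 rows are models.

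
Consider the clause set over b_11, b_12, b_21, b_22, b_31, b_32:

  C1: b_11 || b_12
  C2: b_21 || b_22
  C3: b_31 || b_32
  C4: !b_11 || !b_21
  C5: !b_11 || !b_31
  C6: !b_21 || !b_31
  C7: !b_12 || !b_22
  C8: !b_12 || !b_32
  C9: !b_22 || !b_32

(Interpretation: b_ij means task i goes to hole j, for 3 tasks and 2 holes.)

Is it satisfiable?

No

Try b_11 = true.
(!b_21) alone gives b_21 = false.
(b_22) alone gives b_22 = true.
(!b_31) alone gives b_31 = false.
(b_32) alone gives b_32 = true.
That conflicts with the unit clause (!b_32).
So b_11 must be the other value — set b_11 = false.
(b_12) alone gives b_12 = true.
(!b_22) alone gives b_22 = false.
(b_21) alone gives b_21 = true.
(!b_31) alone gives b_31 = false.
(b_32) alone gives b_32 = true.
That conflicts with the unit clause (!b_32).
Both values of b_11 lead to a conflict.
No assignment satisfies every clause.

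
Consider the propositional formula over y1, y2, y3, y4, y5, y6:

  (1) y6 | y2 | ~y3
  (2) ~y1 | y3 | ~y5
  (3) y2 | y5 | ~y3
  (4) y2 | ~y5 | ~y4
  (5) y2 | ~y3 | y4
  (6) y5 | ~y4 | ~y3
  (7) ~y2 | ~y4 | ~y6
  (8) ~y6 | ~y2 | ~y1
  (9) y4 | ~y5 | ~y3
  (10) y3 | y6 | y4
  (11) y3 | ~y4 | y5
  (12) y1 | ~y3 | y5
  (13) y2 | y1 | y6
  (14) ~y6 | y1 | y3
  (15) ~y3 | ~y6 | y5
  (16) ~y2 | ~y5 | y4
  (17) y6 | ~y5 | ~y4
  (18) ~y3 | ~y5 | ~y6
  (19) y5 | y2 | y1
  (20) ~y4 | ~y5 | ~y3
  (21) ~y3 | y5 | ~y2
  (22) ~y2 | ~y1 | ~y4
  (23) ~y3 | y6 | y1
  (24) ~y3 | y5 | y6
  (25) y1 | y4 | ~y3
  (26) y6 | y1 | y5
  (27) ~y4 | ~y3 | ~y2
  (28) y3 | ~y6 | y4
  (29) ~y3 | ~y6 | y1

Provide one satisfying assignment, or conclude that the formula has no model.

UNSATISFIABLE

Case y6 = 1:
Case y2 = 0:
Case y5 = 1:
From the singleton clause (~y4), y4 = 0.
From the singleton clause (~y3), y3 = 0.
Now (y3) is unsatisfied and unit — conflict.
That branch fails; take y5 = 0 instead.
From the singleton clause (~y3), y3 = 0.
From the singleton clause (~y4), y4 = 0.
Now (y4) is unsatisfied and unit — conflict.
Both values of y5 lead to a conflict.
That branch fails; take y2 = 1 instead.
From the singleton clause (~y4), y4 = 0.
From the singleton clause (~y1), y1 = 0.
From the singleton clause (y3), y3 = 1.
Now (~y3) is unsatisfied and unit — conflict.
Both values of y2 lead to a conflict.
That branch fails; take y6 = 0 instead.
Case y2 = 1:
Case y3 = 1:
From the singleton clause (y5), y5 = 1.
From the singleton clause (y4), y4 = 1.
Now (~y4) is unsatisfied and unit — conflict.
That branch fails; take y3 = 0 instead.
From the singleton clause (y4), y4 = 1.
From the singleton clause (y5), y5 = 1.
Now (~y5) is unsatisfied and unit — conflict.
Both values of y3 lead to a conflict.
That branch fails; take y2 = 0 instead.
From the singleton clause (~y3), y3 = 0.
From the singleton clause (y4), y4 = 1.
From the singleton clause (~y5), y5 = 0.
Now (y5) is unsatisfied and unit — conflict.
Both values of y2 lead to a conflict.
Both values of y6 lead to a conflict.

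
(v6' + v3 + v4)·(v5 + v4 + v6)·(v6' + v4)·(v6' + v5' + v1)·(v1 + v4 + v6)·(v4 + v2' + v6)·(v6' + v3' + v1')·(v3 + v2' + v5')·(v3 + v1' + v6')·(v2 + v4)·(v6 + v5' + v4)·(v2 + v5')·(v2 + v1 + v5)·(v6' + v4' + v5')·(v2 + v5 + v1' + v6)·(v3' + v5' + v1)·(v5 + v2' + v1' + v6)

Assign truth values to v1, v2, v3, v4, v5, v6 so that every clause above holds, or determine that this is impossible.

Branch on v6: set v6 = 0.
Branch on v5: set v5 = 1.
(v4) alone gives v4 = 1.
(v2) alone gives v2 = 1.
(v3) alone gives v3 = 1.
(v1) alone gives v1 = 1.
Every clause now holds.

v1 ↦ 1; v2 ↦ 1; v3 ↦ 1; v4 ↦ 1; v5 ↦ 1; v6 ↦ 0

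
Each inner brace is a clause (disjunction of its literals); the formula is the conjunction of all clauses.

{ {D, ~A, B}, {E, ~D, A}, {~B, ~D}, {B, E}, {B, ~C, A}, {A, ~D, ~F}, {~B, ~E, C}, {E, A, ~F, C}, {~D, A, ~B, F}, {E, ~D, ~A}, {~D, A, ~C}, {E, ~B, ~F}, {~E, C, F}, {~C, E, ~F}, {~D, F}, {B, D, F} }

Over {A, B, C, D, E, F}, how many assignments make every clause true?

11

There are 2^6 = 64 truth assignments over (A, B, C, D, E, F).
Split on F. With F = 1, the clauses containing F are satisfied and ~F drops from the rest; 5 of the 2^5 = 32 assignments to the other variables satisfy what remains.
With F = 0, by the same count on the reduced clause set, 6 assignments work.
(One model: A=F, B=F, C=F, D=F, E=T, F=T.)
Total: 5 + 6 = 11.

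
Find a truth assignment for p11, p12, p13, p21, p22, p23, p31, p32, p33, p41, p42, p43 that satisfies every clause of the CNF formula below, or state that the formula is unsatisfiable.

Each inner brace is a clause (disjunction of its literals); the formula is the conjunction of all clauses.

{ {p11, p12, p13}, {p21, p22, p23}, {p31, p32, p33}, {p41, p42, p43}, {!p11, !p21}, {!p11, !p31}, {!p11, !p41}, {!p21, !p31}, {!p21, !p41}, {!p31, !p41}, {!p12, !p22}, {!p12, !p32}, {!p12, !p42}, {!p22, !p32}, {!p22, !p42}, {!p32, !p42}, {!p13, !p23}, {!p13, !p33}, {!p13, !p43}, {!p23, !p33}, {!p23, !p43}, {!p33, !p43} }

Case p11 = false:
Case p12 = true:
The clause (!p22) is unit, so p22 = false.
The clause (!p32) is unit, so p32 = false.
The clause (!p42) is unit, so p42 = false.
Case p21 = true:
The clause (!p31) is unit, so p31 = false.
The clause (p33) is unit, so p33 = true.
The clause (!p41) is unit, so p41 = false.
The clause (p43) is unit, so p43 = true.
But (!p43) is also a unit clause — contradiction.
That branch fails; take p21 = false instead.
The clause (p23) is unit, so p23 = true.
The clause (!p13) is unit, so p13 = false.
The clause (!p33) is unit, so p33 = false.
The clause (p31) is unit, so p31 = true.
The clause (!p41) is unit, so p41 = false.
The clause (p43) is unit, so p43 = true.
But (!p43) is also a unit clause — contradiction.
Either choice for p21 ends in contradiction.
That branch fails; take p12 = false instead.
The clause (p13) is unit, so p13 = true.
The clause (!p23) is unit, so p23 = false.
The clause (!p33) is unit, so p33 = false.
The clause (!p43) is unit, so p43 = false.
Case p21 = true:
The clause (!p31) is unit, so p31 = false.
The clause (p32) is unit, so p32 = true.
The clause (!p41) is unit, so p41 = false.
The clause (p42) is unit, so p42 = true.
But (!p42) is also a unit clause — contradiction.
That branch fails; take p21 = false instead.
The clause (p22) is unit, so p22 = true.
The clause (!p32) is unit, so p32 = false.
The clause (p31) is unit, so p31 = true.
The clause (!p41) is unit, so p41 = false.
The clause (p42) is unit, so p42 = true.
But (!p42) is also a unit clause — contradiction.
Either choice for p21 ends in contradiction.
Either choice for p12 ends in contradiction.
That branch fails; take p11 = true instead.
The clause (!p21) is unit, so p21 = false.
The clause (!p31) is unit, so p31 = false.
The clause (!p41) is unit, so p41 = false.
Case p22 = true:
The clause (!p12) is unit, so p12 = false.
The clause (!p32) is unit, so p32 = false.
The clause (p33) is unit, so p33 = true.
The clause (!p42) is unit, so p42 = false.
The clause (p43) is unit, so p43 = true.
But (!p43) is also a unit clause — contradiction.
That branch fails; take p22 = false instead.
The clause (p23) is unit, so p23 = true.
The clause (!p13) is unit, so p13 = false.
The clause (!p33) is unit, so p33 = false.
The clause (p32) is unit, so p32 = true.
The clause (!p12) is unit, so p12 = false.
The clause (!p42) is unit, so p42 = false.
The clause (p43) is unit, so p43 = true.
But (!p43) is also a unit clause — contradiction.
Either choice for p22 ends in contradiction.
Either choice for p11 ends in contradiction.

UNSATISFIABLE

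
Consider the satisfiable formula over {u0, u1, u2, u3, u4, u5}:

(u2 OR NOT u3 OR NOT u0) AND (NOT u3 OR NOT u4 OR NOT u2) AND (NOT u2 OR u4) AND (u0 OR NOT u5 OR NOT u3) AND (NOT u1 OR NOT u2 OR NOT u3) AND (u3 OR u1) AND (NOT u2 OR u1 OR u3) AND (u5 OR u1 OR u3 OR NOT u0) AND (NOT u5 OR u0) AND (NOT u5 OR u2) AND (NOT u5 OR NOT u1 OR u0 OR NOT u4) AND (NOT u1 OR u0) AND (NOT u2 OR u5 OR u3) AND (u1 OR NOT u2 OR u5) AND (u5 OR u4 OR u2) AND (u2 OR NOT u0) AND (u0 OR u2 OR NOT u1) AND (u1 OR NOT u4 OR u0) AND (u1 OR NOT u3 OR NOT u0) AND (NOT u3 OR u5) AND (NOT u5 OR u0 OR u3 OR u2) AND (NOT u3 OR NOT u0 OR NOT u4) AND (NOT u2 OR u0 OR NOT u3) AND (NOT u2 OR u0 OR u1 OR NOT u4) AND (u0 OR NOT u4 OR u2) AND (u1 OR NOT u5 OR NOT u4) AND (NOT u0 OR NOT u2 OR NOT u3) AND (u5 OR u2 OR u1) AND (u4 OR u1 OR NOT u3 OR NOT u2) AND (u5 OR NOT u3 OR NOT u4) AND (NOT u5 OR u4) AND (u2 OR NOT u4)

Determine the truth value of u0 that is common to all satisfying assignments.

True

Suppose u0 = false.
The clause (NOT u5) is unit, so u5 = false.
The clause (NOT u1) is unit, so u1 = false.
The clause (u3) is unit, so u3 = true.
Now (NOT u3) is unsatisfied and unit — conflict.
So every satisfying assignment has u0 = True.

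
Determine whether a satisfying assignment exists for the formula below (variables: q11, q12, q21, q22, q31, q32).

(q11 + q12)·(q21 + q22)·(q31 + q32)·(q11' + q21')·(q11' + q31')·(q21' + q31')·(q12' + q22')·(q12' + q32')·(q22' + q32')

Try q11 = 1.
Unit clause (q21') forces q21 = 0.
Unit clause (q22) forces q22 = 1.
Unit clause (q31') forces q31 = 0.
Unit clause (q32) forces q32 = 1.
That conflicts with the unit clause (q32').
That branch fails; take q11 = 0 instead.
Unit clause (q12) forces q12 = 1.
Unit clause (q22') forces q22 = 0.
Unit clause (q21) forces q21 = 1.
Unit clause (q31') forces q31 = 0.
Unit clause (q32) forces q32 = 1.
That conflicts with the unit clause (q32').
Both values of q11 lead to a conflict.
No assignment satisfies every clause.

No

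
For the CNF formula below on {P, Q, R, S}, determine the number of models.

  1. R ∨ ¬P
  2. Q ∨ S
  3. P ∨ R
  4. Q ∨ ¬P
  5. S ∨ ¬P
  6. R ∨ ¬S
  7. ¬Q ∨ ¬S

There are 2^4 = 16 truth assignments over (P, Q, R, S).
Check each against the 7 clauses (columns in the order P, Q, R, S):
  F F F F  ✗ fails (Q ∨ S)
  F F F T  ✗ fails (P ∨ R)
  F F T F  ✗ fails (Q ∨ S)
  F F T T  ✓ satisfies all
  F T F F  ✗ fails (P ∨ R)
  F T F T  ✗ fails (P ∨ R)
  F T T F  ✓ satisfies all
  F T T T  ✗ fails (¬Q ∨ ¬S)
  T F F F  ✗ fails (R ∨ ¬P)
  T F F T  ✗ fails (R ∨ ¬P)
  T F T F  ✗ fails (Q ∨ S)
  T F T T  ✗ fails (Q ∨ ¬P)
  T T F F  ✗ fails (R ∨ ¬P)
  T T F T  ✗ fails (R ∨ ¬P)
  T T T F  ✗ fails (S ∨ ¬P)
  T T T T  ✗ fails (¬Q ∨ ¬S)
2 of the 16 rows are models.

2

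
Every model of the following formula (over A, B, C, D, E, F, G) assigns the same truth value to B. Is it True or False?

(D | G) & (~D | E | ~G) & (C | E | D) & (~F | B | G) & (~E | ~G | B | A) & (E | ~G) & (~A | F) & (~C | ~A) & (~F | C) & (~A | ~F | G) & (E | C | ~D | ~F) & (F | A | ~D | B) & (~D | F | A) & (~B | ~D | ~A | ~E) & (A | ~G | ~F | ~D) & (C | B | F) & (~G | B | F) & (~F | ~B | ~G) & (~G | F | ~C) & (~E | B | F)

Suppose B = 0.
Suppose D = 1.
Suppose E = 1.
(F) alone gives F = 1.
(G) alone gives G = 1.
(A) alone gives A = 1.
(~C) alone gives C = 0.
But (C) is also a unit clause — contradiction.
So E must be the other value — set E = 0.
(~G) alone gives G = 0.
(~F) alone gives F = 0.
(~A) alone gives A = 0.
But (A) is also a unit clause — contradiction.
Neither E = 1 nor E = 0 works.
So D must be the other value — set D = 0.
(G) alone gives G = 1.
(E) alone gives E = 1.
(A) alone gives A = 1.
(F) alone gives F = 1.
(~C) alone gives C = 0.
But (C) is also a unit clause — contradiction.
Neither D = 1 nor D = 0 works.
So every satisfying assignment has B = True.

True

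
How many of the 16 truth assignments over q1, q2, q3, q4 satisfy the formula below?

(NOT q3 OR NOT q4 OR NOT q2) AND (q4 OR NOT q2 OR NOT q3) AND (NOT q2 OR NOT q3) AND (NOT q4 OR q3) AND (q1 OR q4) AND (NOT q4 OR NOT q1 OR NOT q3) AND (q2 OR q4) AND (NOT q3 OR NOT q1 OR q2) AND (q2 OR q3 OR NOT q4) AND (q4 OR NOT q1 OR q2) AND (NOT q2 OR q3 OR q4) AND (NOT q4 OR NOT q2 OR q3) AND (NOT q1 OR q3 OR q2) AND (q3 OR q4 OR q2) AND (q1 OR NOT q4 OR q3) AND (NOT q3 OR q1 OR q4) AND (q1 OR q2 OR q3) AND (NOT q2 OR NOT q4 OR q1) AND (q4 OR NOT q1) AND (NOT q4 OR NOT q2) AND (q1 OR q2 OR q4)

There are 2^4 = 16 truth assignments over (q1, q2, q3, q4).
Split on q2. With q2 = true, the clauses containing q2 are satisfied and NOT q2 drops from the rest; 0 of the 2^3 = 8 assignments to the other variables satisfy what remains.
With q2 = false, by the same count on the reduced clause set, 1 assignment works.
Total: 0 + 1 = 1.

1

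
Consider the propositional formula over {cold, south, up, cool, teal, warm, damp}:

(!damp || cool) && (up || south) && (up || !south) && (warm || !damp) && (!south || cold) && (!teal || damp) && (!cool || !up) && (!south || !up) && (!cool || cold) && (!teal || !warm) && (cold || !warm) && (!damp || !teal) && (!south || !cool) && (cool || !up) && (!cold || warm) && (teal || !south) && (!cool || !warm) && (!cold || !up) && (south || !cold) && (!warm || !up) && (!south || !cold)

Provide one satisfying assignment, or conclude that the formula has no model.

Branch on damp: set damp = false.
Unit clause (!teal) forces teal = false.
Unit clause (!south) forces south = false.
Unit clause (up) forces up = true.
Unit clause (!cool) forces cool = false.
Now (cool) is unsatisfied and unit — conflict.
Undo damp and try damp = true.
Unit clause (cool) forces cool = true.
Unit clause (warm) forces warm = true.
Now (!warm) is unsatisfied and unit — conflict.
Both values of damp lead to a conflict.

UNSATISFIABLE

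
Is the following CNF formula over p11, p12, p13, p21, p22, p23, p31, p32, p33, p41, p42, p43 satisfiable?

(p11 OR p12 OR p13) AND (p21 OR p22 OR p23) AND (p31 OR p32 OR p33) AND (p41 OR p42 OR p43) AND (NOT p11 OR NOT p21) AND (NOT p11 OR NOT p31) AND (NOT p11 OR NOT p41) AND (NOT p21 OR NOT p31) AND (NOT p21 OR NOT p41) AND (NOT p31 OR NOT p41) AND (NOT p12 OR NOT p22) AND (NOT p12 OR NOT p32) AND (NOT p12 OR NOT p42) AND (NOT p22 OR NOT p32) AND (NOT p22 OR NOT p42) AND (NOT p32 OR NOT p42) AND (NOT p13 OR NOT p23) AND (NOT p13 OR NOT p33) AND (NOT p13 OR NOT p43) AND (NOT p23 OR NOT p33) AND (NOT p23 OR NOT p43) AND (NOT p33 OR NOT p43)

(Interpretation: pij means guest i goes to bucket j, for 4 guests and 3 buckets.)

Case p11 = false:
Case p12 = true:
From the singleton clause (NOT p22), p22 = false.
From the singleton clause (NOT p32), p32 = false.
From the singleton clause (NOT p42), p42 = false.
Case p21 = true:
From the singleton clause (NOT p31), p31 = false.
From the singleton clause (p33), p33 = true.
From the singleton clause (NOT p41), p41 = false.
From the singleton clause (p43), p43 = true.
That conflicts with the unit clause (NOT p43).
So p21 must be the other value — set p21 = false.
From the singleton clause (p23), p23 = true.
From the singleton clause (NOT p13), p13 = false.
From the singleton clause (NOT p33), p33 = false.
From the singleton clause (p31), p31 = true.
From the singleton clause (NOT p41), p41 = false.
From the singleton clause (p43), p43 = true.
That conflicts with the unit clause (NOT p43).
Either choice for p21 ends in contradiction.
So p12 must be the other value — set p12 = false.
From the singleton clause (p13), p13 = true.
From the singleton clause (NOT p23), p23 = false.
From the singleton clause (NOT p33), p33 = false.
From the singleton clause (NOT p43), p43 = false.
Case p21 = true:
From the singleton clause (NOT p31), p31 = false.
From the singleton clause (p32), p32 = true.
From the singleton clause (NOT p41), p41 = false.
From the singleton clause (p42), p42 = true.
That conflicts with the unit clause (NOT p42).
So p21 must be the other value — set p21 = false.
From the singleton clause (p22), p22 = true.
From the singleton clause (NOT p32), p32 = false.
From the singleton clause (p31), p31 = true.
From the singleton clause (NOT p41), p41 = false.
From the singleton clause (p42), p42 = true.
That conflicts with the unit clause (NOT p42).
Either choice for p21 ends in contradiction.
Either choice for p12 ends in contradiction.
So p11 must be the other value — set p11 = true.
From the singleton clause (NOT p21), p21 = false.
From the singleton clause (NOT p31), p31 = false.
From the singleton clause (NOT p41), p41 = false.
Case p22 = true:
From the singleton clause (NOT p12), p12 = false.
From the singleton clause (NOT p32), p32 = false.
From the singleton clause (p33), p33 = true.
From the singleton clause (NOT p42), p42 = false.
From the singleton clause (p43), p43 = true.
That conflicts with the unit clause (NOT p43).
So p22 must be the other value — set p22 = false.
From the singleton clause (p23), p23 = true.
From the singleton clause (NOT p13), p13 = false.
From the singleton clause (NOT p33), p33 = false.
From the singleton clause (p32), p32 = true.
From the singleton clause (NOT p12), p12 = false.
From the singleton clause (NOT p42), p42 = false.
From the singleton clause (p43), p43 = true.
That conflicts with the unit clause (NOT p43).
Either choice for p22 ends in contradiction.
Either choice for p11 ends in contradiction.
No assignment satisfies every clause.

Unsatisfiable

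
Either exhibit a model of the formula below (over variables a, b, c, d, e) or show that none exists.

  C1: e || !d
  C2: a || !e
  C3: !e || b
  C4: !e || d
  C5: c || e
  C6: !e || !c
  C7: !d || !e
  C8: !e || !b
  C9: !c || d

Suppose e = true.
The clause (a) is unit, so a = true.
The clause (b) is unit, so b = true.
But (!b) is also a unit clause — contradiction.
So e must be the other value — set e = false.
The clause (!d) is unit, so d = false.
The clause (c) is unit, so c = true.
But (!c) is also a unit clause — contradiction.
Either choice for e ends in contradiction.

UNSATISFIABLE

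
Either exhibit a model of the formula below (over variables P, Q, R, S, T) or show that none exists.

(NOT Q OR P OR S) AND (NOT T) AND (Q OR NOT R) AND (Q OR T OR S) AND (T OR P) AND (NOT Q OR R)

From the singleton clause (NOT T), T = false.
From the singleton clause (P), P = true.
Suppose Q = true.
From the singleton clause (R), R = true.
Every clause is now satisfied; S is unconstrained.

P ↦ true, Q ↦ true, R ↦ true, S ↦ false, T ↦ false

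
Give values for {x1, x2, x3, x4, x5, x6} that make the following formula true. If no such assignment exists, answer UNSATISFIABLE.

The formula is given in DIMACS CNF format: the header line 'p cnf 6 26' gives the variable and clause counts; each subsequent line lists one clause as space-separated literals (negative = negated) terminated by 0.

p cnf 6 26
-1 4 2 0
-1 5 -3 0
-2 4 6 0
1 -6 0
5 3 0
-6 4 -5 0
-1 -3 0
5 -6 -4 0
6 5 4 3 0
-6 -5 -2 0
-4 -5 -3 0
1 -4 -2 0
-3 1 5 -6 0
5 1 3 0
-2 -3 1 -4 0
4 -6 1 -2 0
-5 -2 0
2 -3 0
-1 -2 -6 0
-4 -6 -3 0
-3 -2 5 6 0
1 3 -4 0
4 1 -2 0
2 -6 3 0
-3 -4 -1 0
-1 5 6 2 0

x1=True, x2=False, x3=False, x4=True, x5=True, x6=False

Branch on x1: set x1 = True.
From the singleton clause (¬x3), x3 = False.
From the singleton clause (x5), x5 = True.
From the singleton clause (¬x2), x2 = False.
From the singleton clause (x4), x4 = True.
From the singleton clause (¬x6), x6 = False.
All clauses are satisfied.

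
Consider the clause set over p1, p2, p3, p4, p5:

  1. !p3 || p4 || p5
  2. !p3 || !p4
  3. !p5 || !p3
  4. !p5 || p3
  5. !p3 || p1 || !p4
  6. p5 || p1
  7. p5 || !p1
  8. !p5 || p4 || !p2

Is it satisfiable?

No, unsatisfiable

Branch on p3: set p3 = false.
(!p5) alone gives p5 = false.
(p1) alone gives p1 = true.
But (!p1) is also a unit clause — contradiction.
That branch fails; take p3 = true instead.
(!p4) alone gives p4 = false.
(p5) alone gives p5 = true.
But (!p5) is also a unit clause — contradiction.
Both values of p3 lead to a conflict.
No assignment satisfies every clause.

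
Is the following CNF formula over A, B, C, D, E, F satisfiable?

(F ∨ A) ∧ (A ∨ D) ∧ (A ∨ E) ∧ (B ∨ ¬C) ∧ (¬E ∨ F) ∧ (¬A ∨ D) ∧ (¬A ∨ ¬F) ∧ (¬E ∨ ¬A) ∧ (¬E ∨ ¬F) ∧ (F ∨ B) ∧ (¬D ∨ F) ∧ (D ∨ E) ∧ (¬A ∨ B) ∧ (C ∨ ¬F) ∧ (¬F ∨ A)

Suppose F = True.
Unit clause (¬A) forces A = False.
Now (A) is unsatisfied and unit — conflict.
Backtrack on F: now try F = False.
Unit clause (A) forces A = True.
Unit clause (¬E) forces E = False.
Unit clause (D) forces D = True.
Now (¬D) is unsatisfied and unit — conflict.
Either choice for F ends in contradiction.
No assignment satisfies every clause.

Unsatisfiable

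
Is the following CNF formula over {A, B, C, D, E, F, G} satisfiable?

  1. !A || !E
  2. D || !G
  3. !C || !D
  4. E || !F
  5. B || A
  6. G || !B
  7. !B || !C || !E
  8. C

Yes, satisfiable

From the singleton clause (C), C = true.
From the singleton clause (!D), D = false.
From the singleton clause (!G), G = false.
From the singleton clause (!B), B = false.
From the singleton clause (A), A = true.
From the singleton clause (!E), E = false.
From the singleton clause (!F), F = false.
All clauses are satisfied.
A satisfying assignment: A=true, B=false, C=true, D=false, E=false, F=false, G=false.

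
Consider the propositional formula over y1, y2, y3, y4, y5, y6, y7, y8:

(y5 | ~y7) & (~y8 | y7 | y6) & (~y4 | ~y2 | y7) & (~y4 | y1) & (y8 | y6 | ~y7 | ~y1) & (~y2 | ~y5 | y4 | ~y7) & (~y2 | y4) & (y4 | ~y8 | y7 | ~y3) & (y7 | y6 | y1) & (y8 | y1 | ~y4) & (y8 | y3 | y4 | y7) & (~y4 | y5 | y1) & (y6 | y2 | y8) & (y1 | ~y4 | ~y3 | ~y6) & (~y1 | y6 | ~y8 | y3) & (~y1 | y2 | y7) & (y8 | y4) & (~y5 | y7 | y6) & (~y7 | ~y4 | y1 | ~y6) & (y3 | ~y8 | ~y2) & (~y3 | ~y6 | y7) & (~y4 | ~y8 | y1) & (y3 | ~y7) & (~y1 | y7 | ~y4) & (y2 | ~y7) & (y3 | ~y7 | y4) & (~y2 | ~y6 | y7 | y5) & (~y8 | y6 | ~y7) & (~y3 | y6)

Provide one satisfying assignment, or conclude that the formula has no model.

Branch on y5: set y5 = 1.
Branch on y4: set y4 = 1.
The clause (y1) is unit, so y1 = 1.
The clause (y7) is unit, so y7 = 1.
The clause (y3) is unit, so y3 = 1.
The clause (y2) is unit, so y2 = 1.
The clause (y6) is unit, so y6 = 1.
All clauses hold; y8 can take either value.

y1=1,  y2=1,  y3=1,  y4=1,  y5=1,  y6=1,  y7=1,  y8=1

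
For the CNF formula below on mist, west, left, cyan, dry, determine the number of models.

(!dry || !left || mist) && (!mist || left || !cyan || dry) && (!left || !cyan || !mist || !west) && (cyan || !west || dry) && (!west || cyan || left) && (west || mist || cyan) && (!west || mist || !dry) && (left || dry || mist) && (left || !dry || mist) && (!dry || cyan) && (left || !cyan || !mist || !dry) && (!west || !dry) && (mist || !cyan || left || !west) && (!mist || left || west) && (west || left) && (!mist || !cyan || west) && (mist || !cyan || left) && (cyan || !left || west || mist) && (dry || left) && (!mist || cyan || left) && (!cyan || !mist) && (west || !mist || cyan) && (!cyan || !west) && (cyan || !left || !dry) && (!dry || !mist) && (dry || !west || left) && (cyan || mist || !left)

1

There are 2^5 = 32 truth assignments over (mist, west, left, cyan, dry).
Split on cyan. With cyan = true, the clauses containing cyan are satisfied and !cyan drops from the rest; 1 of the 2^4 = 16 assignments to the other variables satisfy what remains.
With cyan = false, by the same count on the reduced clause set, 0 assignments work.
Total: 1 + 0 = 1.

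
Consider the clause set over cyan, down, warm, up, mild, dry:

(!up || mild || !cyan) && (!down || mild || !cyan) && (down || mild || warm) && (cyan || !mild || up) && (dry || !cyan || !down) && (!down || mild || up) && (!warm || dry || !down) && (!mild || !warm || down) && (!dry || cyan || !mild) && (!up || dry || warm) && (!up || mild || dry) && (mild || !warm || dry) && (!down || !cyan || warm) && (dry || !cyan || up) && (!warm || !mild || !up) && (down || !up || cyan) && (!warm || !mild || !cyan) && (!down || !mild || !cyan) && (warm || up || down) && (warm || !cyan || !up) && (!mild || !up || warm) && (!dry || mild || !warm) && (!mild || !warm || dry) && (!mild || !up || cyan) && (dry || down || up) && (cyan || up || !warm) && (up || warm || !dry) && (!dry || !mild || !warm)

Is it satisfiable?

Yes, satisfiable

Branch on up: set up = true.
Branch on mild: set mild = false.
From the singleton clause (!cyan), cyan = false.
From the singleton clause (dry), dry = true.
From the singleton clause (down), down = true.
From the singleton clause (!warm), warm = false.
Every clause now holds.
A satisfying assignment: cyan: false,  down: true,  warm: false,  up: true,  mild: false,  dry: true.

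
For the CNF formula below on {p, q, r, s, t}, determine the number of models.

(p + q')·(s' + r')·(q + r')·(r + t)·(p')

There are 2^5 = 32 truth assignments over (p, q, r, s, t).
Split on r. With r = 1, the clauses containing r are satisfied and r' drops from the rest; 0 of the 2^4 = 16 assignments to the other variables satisfy what remains.
With r = 0, by the same count on the reduced clause set, 2 assignments work.
(One model: p=F, q=F, r=F, s=F, t=T.)
Total: 0 + 2 = 2.

2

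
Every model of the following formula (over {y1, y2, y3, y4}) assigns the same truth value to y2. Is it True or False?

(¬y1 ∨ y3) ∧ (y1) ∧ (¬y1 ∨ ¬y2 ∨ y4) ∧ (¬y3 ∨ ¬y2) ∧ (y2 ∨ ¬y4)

Suppose y2 = True.
The clause (y1) is unit, so y1 = True.
The clause (y3) is unit, so y3 = True.
That conflicts with the unit clause (¬y3).
So every satisfying assignment has y2 = False.

False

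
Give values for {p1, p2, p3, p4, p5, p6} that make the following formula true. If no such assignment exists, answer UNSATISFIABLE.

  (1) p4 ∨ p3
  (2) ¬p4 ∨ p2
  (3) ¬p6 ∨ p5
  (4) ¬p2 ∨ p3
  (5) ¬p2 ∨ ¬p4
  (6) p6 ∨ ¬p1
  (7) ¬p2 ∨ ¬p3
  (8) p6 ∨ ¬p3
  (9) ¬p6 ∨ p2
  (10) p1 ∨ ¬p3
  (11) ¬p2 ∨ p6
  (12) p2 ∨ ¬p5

UNSATISFIABLE

Case p4 = True:
Unit clause (p2) forces p2 = True.
Now (¬p2) is unsatisfied and unit — conflict.
That branch fails; take p4 = False instead.
Unit clause (p3) forces p3 = True.
Unit clause (¬p2) forces p2 = False.
Unit clause (p6) forces p6 = True.
Now (¬p6) is unsatisfied and unit — conflict.
Either choice for p4 ends in contradiction.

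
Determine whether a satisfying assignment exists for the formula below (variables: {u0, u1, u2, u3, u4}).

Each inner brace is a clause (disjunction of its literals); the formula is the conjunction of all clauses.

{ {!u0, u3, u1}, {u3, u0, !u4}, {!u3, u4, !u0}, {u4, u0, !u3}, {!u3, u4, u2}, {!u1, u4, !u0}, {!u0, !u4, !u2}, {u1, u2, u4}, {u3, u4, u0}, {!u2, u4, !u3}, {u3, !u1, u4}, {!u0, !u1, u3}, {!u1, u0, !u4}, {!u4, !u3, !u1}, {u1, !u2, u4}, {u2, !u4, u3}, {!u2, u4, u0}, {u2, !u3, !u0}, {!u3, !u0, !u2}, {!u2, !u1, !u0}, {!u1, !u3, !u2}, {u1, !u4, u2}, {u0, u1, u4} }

Yes, satisfiable

Suppose u0 = false.
Suppose u3 = true.
(u4) alone gives u4 = true.
(!u1) alone gives u1 = false.
(u2) alone gives u2 = true.
Every clause now holds.
A satisfying assignment: u0=false,  u1=false,  u2=true,  u3=true,  u4=true.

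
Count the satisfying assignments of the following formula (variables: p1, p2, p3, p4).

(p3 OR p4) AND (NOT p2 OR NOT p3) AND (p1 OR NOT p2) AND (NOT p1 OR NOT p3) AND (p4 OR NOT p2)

There are 2^4 = 16 truth assignments over (p1, p2, p3, p4).
Check each against the 5 clauses (columns in the order p1, p2, p3, p4):
  F F F F  ✗ fails (p3 OR p4)
  F F F T  ✓ satisfies all
  F F T F  ✓ satisfies all
  F F T T  ✓ satisfies all
  F T F F  ✗ fails (p3 OR p4)
  F T F T  ✗ fails (p1 OR NOT p2)
  F T T F  ✗ fails (NOT p2 OR NOT p3)
  F T T T  ✗ fails (NOT p2 OR NOT p3)
  T F F F  ✗ fails (p3 OR p4)
  T F F T  ✓ satisfies all
  T F T F  ✗ fails (NOT p1 OR NOT p3)
  T F T T  ✗ fails (NOT p1 OR NOT p3)
  T T F F  ✗ fails (p3 OR p4)
  T T F T  ✓ satisfies all
  T T T F  ✗ fails (NOT p2 OR NOT p3)
  T T T T  ✗ fails (NOT p2 OR NOT p3)
5 of the 16 rows are models.

5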